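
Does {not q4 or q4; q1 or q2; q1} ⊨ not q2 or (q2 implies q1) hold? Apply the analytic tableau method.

Initial set: {(not q4 or q4); (q1 or q2); q1; not (not q2 or (q2 implies q1))}.
not (not q2 or (q2 implies q1)): α-rule — add not not q2, not (q2 implies q1).
not (q2 implies q1): α-rule — add q2, not q1.
× closes — contains both q1 and not q1.
All 1 branch closes.
Every branch closed, so the premises entail the conclusion.

Yes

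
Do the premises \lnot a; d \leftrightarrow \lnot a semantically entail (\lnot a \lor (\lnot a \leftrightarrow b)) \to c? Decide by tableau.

No

Initial set: {\lnot a; (d \leftrightarrow \lnot a); \lnot ((\lnot a \lor (\lnot a \leftrightarrow b)) \to c)}.
\lnot ((\lnot a \lor (\lnot a \leftrightarrow b)) \to c): α-rule — add (\lnot a \lor (\lnot a \leftrightarrow b)), \lnot c.
(d \leftrightarrow \lnot a): β-rule — branch into d, \lnot a  //  \lnot d, \lnot \lnot a.
  branch 1 (add d, \lnot a):
    (\lnot a \lor (\lnot a \leftrightarrow b)): β-rule — branch into \lnot a  //  (\lnot a \leftrightarrow b).
      branch 1.1 (add \lnot a):
        ○ open, literals {a=0, c=0, d=1}.
      branch 1.2 (add (\lnot a \leftrightarrow b)):
        (\lnot a \leftrightarrow b): β-rule — branch into \lnot a, b  //  \lnot \lnot a, \lnot b.
          branch 1.2.1 (add \lnot a, b):
            ○ open, literals {a=0, b=1, c=0, d=1}.
          branch 1.2.2 (add \lnot \lnot a, \lnot b):
            × closes — contains both a and \lnot a.
  branch 2 (add \lnot d, \lnot \lnot a):
    × closes — contains both a and \lnot a.
2 branches closed, 2 open.
An open branch gives a countermodel: a=0, c=0, d=1 (unmentioned atoms arbitrary); the premises hold there but the conclusion fails.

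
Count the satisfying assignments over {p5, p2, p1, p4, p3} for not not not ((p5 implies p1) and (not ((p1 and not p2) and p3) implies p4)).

18

Initial set: {not not not ((p5 implies p1) and (not ((p1 and not p2) and p3) implies p4))}.
not not not ((p5 implies p1) and (not ((p1 and not p2) and p3) implies p4)): drop double negation, giving not ((p5 implies p1) and (not ((p1 and not p2) and p3) implies p4)).
not ((p5 implies p1) and (not ((p1 and not p2) and p3) implies p4)): β-rule — branch into not (p5 implies p1)  //  not (not ((p1 and not p2) and p3) implies p4).
  branch 1 (add not (p5 implies p1)):
    not (p5 implies p1): α-rule — add p5, not p1.
    ○ open, literals {p1=0, p5=1}.
  branch 2 (add not (not ((p1 and not p2) and p3) implies p4)):
    not (not ((p1 and not p2) and p3) implies p4): α-rule — add not ((p1 and not p2) and p3), not p4.
    not ((p1 and not p2) and p3): β-rule — branch into not (p1 and not p2)  //  not p3.
      branch 2.1 (add not (p1 and not p2)):
        not (p1 and not p2): β-rule — branch into not p1  //  not not p2.
          branch 2.1.1 (add not p1):
            ○ open, literals {p1=0, p4=0}.
          branch 2.1.2 (add not not p2):
            ○ open, literals {p2=1, p4=0}.
      branch 2.2 (add not p3):
        ○ open, literals {p3=0, p4=0}.
0 branches closed, 4 open.
Each open branch fixes some atoms; the unmentioned ones are free. Counting distinct full assignments: branch {p1=0, p5=1} (p2, p4, p3) contributes 8 new; branch {p1=0, p4=0} (p5, p2, p3) contributes 4 new; branch {p2=1, p4=0} (p5, p1, p3) contributes 4 new; branch {p3=0, p4=0} (p5, p2, p1) contributes 2 new. Total: 18.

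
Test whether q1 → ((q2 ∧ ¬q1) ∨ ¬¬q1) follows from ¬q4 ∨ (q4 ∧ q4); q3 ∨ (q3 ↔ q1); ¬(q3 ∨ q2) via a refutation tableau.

Yes

Initial set: {(¬q4 ∨ (q4 ∧ q4)); (q3 ∨ (q3 ↔ q1)); ¬(q3 ∨ q2); ¬(q1 → ((q2 ∧ ¬q1) ∨ ¬¬q1))}.
¬(q3 ∨ q2): α-rule — add ¬q3, ¬q2.
¬(q1 → ((q2 ∧ ¬q1) ∨ ¬¬q1)): α-rule — add q1, ¬((q2 ∧ ¬q1) ∨ ¬¬q1).
¬((q2 ∧ ¬q1) ∨ ¬¬q1): α-rule — add ¬(q2 ∧ ¬q1), ¬¬¬q1.
¬¬¬q1: drop double negation, giving ¬q1.
× closes — contains both q1 and ¬q1.
All 1 branch closes.
Every branch closed, so the premises entail the conclusion.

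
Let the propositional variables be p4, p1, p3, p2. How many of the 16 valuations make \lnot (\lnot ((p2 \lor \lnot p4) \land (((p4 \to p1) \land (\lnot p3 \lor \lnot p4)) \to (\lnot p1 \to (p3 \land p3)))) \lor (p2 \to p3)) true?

Initial set: {T \lnot (\lnot ((p2 \lor \lnot p4) \land (((p4 \to p1) \land (\lnot p3 \lor \lnot p4)) \to (\lnot p1 \to (p3 \land p3)))) \lor (p2 \to p3))}.
T \lnot (\lnot ((p2 \lor \lnot p4) \land (((p4 \to p1) \land (\lnot p3 \lor \lnot p4)) \to (\lnot p1 \to (p3 \land p3)))) \lor (p2 \to p3)): α-rule — add F \lnot ((p2 \lor \lnot p4) \land (((p4 \to p1) \land (\lnot p3 \lor \lnot p4)) \to (\lnot p1 \to (p3 \land p3)))), F (p2 \to p3).
F \lnot ((p2 \lor \lnot p4) \land (((p4 \to p1) \land (\lnot p3 \lor \lnot p4)) \to (\lnot p1 \to (p3 \land p3)))): α-rule — add T (p2 \lor \lnot p4), T (((p4 \to p1) \land (\lnot p3 \lor \lnot p4)) \to (\lnot p1 \to (p3 \land p3))).
F (p2 \to p3): α-rule — add T p2, F p3.
T (p2 \lor \lnot p4): β-rule — branch into T p2  //  T \lnot p4.
  branch 1 (add T p2):
    T (((p4 \to p1) \land (\lnot p3 \lor \lnot p4)) \to (\lnot p1 \to (p3 \land p3))): β-rule — branch into F ((p4 \to p1) \land (\lnot p3 \lor \lnot p4))  //  T (\lnot p1 \to (p3 \land p3)).
      branch 1.1 (add F ((p4 \to p1) \land (\lnot p3 \lor \lnot p4))):
        F ((p4 \to p1) \land (\lnot p3 \lor \lnot p4)): β-rule — branch into F (p4 \to p1)  //  F (\lnot p3 \lor \lnot p4).
          branch 1.1.1 (add F (p4 \to p1)):
            F (p4 \to p1): α-rule — add T p4, F p1.
            ○ open, literals {p1=false, p2=true, p3=false, p4=true}.
          branch 1.1.2 (add F (\lnot p3 \lor \lnot p4)):
            F (\lnot p3 \lor \lnot p4): α-rule — add F \lnot p3, F \lnot p4.
            × closes — contains both p3 and \lnot p3.
      branch 1.2 (add T (\lnot p1 \to (p3 \land p3))):
        T (\lnot p1 \to (p3 \land p3)): β-rule — branch into F \lnot p1  //  T (p3 \land p3).
          branch 1.2.1 (add F \lnot p1):
            ○ open, literals {p1=true, p2=true, p3=false}.
          branch 1.2.2 (add T (p3 \land p3)):
            T (p3 \land p3): α-rule — add T p3, T p3.
            × closes — contains both p3 and \lnot p3.
  branch 2 (add T \lnot p4):
    T (((p4 \to p1) \land (\lnot p3 \lor \lnot p4)) \to (\lnot p1 \to (p3 \land p3))): β-rule — branch into F ((p4 \to p1) \land (\lnot p3 \lor \lnot p4))  //  T (\lnot p1 \to (p3 \land p3)).
      branch 2.1 (add F ((p4 \to p1) \land (\lnot p3 \lor \lnot p4))):
        F ((p4 \to p1) \land (\lnot p3 \lor \lnot p4)): β-rule — branch into F (p4 \to p1)  //  F (\lnot p3 \lor \lnot p4).
          branch 2.1.1 (add F (p4 \to p1)):
            F (p4 \to p1): α-rule — add T p4, F p1.
            × closes — contains both p4 and \lnot p4.
          branch 2.1.2 (add F (\lnot p3 \lor \lnot p4)):
            F (\lnot p3 \lor \lnot p4): α-rule — add F \lnot p3, F \lnot p4.
            × closes — contains both p3 and \lnot p3.
      branch 2.2 (add T (\lnot p1 \to (p3 \land p3))):
        T (\lnot p1 \to (p3 \land p3)): β-rule — branch into F \lnot p1  //  T (p3 \land p3).
          branch 2.2.1 (add F \lnot p1):
            ○ open, literals {p1=true, p2=true, p3=false, p4=false}.
          branch 2.2.2 (add T (p3 \land p3)):
            T (p3 \land p3): α-rule — add T p3, T p3.
            × closes — contains both p3 and \lnot p3.
5 branches closed, 3 open.
Each open branch fixes some atoms; the unmentioned ones are free. Counting distinct full assignments: branch {p1=false, p2=true, p3=false, p4=true} (none free) contributes 1 new; branch {p1=true, p2=true, p3=false} (p4) contributes 2 new; branch {p1=true, p2=true, p3=false, p4=false} (none free) contributes 0 new. Total: 3.

3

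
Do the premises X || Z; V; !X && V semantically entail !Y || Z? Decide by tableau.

Initial set: {(X || Z); V; (!X && V); !(!Y || Z)}.
(!X && V): α-rule — add !X, V.
!(!Y || Z): α-rule — add !!Y, !Z.
(X || Z): β-rule — branch into X  //  Z.
  branch 1 (add X):
    × closes — contains both X and !X.
  branch 2 (add Z):
    × closes — contains both Z and !Z.
All 2 branches close.
Every branch closed, so the premises entail the conclusion.

Yes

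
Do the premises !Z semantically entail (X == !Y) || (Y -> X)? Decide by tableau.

Initial set: {T !Z; F ((X == !Y) || (Y -> X))}.
F ((X == !Y) || (Y -> X)): α-rule — add F (X == !Y), F (Y -> X).
F (Y -> X): α-rule — add T Y, F X.
F (X == !Y): β-rule — branch into T X, F !Y  //  F X, T !Y.
  branch 1 (add T X, F !Y):
    × closes — contains both X and !X.
  branch 2 (add F X, T !Y):
    × closes — contains both Y and !Y.
All 2 branches close.
Every branch closed, so the premises entail the conclusion.

Yes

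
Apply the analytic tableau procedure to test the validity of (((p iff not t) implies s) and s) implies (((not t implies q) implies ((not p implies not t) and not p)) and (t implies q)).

Not valid

Assume the negation and expand:
Initial set: {not ((((p iff not t) implies s) and s) implies (((not t implies q) implies ((not p implies not t) and not p)) and (t implies q)))}.
not ((((p iff not t) implies s) and s) implies (((not t implies q) implies ((not p implies not t) and not p)) and (t implies q))): α-rule — add (((p iff not t) implies s) and s), not (((not t implies q) implies ((not p implies not t) and not p)) and (t implies q)).
(((p iff not t) implies s) and s): α-rule — add ((p iff not t) implies s), s.
not (((not t implies q) implies ((not p implies not t) and not p)) and (t implies q)): β-rule — branch into not ((not t implies q) implies ((not p implies not t) and not p))  //  not (t implies q).
  branch 1 (add not ((not t implies q) implies ((not p implies not t) and not p))):
    not ((not t implies q) implies ((not p implies not t) and not p)): α-rule — add (not t implies q), not ((not p implies not t) and not p).
    ((p iff not t) implies s): β-rule — branch into not (p iff not t)  //  s.
      branch 1.1 (add not (p iff not t)):
        (not t implies q): β-rule — branch into not not t  //  q.
          branch 1.1.1 (add not not t):
            not ((not p implies not t) and not p): β-rule — branch into not (not p implies not t)  //  not not p.
              branch 1.1.1.1 (add not (not p implies not t)):
                not (not p implies not t): α-rule — add not p, not not t.
                not (p iff not t): β-rule — branch into p, not not t  //  not p, not t.
                  branch 1.1.1.1.1 (add p, not not t):
                    × closes — contains both p and not p.
                  branch 1.1.1.1.2 (add not p, not t):
                    × closes — contains both t and not t.
              branch 1.1.1.2 (add not not p):
                not (p iff not t): β-rule — branch into p, not not t  //  not p, not t.
                  branch 1.1.1.2.1 (add p, not not t):
                    ○ open, literals {p=T, s=T, t=T}.
                  branch 1.1.1.2.2 (add not p, not t):
                    × closes — contains both p and not p.
          branch 1.1.2 (add q):
            not ((not p implies not t) and not p): β-rule — branch into not (not p implies not t)  //  not not p.
              branch 1.1.2.1 (add not (not p implies not t)):
                not (not p implies not t): α-rule — add not p, not not t.
                not (p iff not t): β-rule — branch into p, not not t  //  not p, not t.
                  branch 1.1.2.1.1 (add p, not not t):
                    × closes — contains both p and not p.
                  branch 1.1.2.1.2 (add not p, not t):
                    × closes — contains both t and not t.
              branch 1.1.2.2 (add not not p):
                not (p iff not t): β-rule — branch into p, not not t  //  not p, not t.
                  branch 1.1.2.2.1 (add p, not not t):
                    ○ open, literals {p=T, q=T, s=T, t=T}.
                  branch 1.1.2.2.2 (add not p, not t):
                    × closes — contains both p and not p.
      branch 1.2 (add s):
        (not t implies q): β-rule — branch into not not t  //  q.
          branch 1.2.1 (add not not t):
            not ((not p implies not t) and not p): β-rule — branch into not (not p implies not t)  //  not not p.
              branch 1.2.1.1 (add not (not p implies not t)):
                not (not p implies not t): α-rule — add not p, not not t.
                ○ open, literals {p=F, s=T, t=T}.
              branch 1.2.1.2 (add not not p):
                ○ open, literals {p=T, s=T, t=T}.
          branch 1.2.2 (add q):
            not ((not p implies not t) and not p): β-rule — branch into not (not p implies not t)  //  not not p.
              branch 1.2.2.1 (add not (not p implies not t)):
                not (not p implies not t): α-rule — add not p, not not t.
                ○ open, literals {p=F, q=T, s=T, t=T}.
              branch 1.2.2.2 (add not not p):
                ○ open, literals {p=T, q=T, s=T}.
  branch 2 (add not (t implies q)):
    not (t implies q): α-rule — add t, not q.
    ((p iff not t) implies s): β-rule — branch into not (p iff not t)  //  s.
      branch 2.1 (add not (p iff not t)):
        not (p iff not t): β-rule — branch into p, not not t  //  not p, not t.
          branch 2.1.1 (add p, not not t):
            ○ open, literals {p=T, q=F, s=T, t=T}.
          branch 2.1.2 (add not p, not t):
            × closes — contains both t and not t.
      branch 2.2 (add s):
        ○ open, literals {q=F, s=T, t=T}.
7 branches closed, 8 open.
An open branch gives a countermodel: p=T, s=T, t=T (unmentioned atoms arbitrary); under it the original formula is false.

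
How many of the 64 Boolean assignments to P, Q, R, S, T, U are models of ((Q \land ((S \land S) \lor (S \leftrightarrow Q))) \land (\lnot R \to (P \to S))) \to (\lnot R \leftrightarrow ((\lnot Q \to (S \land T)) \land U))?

56

Initial set: {(((Q \land ((S \land S) \lor (S \leftrightarrow Q))) \land (\lnot R \to (P \to S))) \to (\lnot R \leftrightarrow ((\lnot Q \to (S \land T)) \land U)))}.
(((Q \land ((S \land S) \lor (S \leftrightarrow Q))) \land (\lnot R \to (P \to S))) \to (\lnot R \leftrightarrow ((\lnot Q \to (S \land T)) \land U))): β-rule — branch into \lnot ((Q \land ((S \land S) \lor (S \leftrightarrow Q))) \land (\lnot R \to (P \to S)))  //  (\lnot R \leftrightarrow ((\lnot Q \to (S \land T)) \land U)).
  branch 1 (add \lnot ((Q \land ((S \land S) \lor (S \leftrightarrow Q))) \land (\lnot R \to (P \to S)))):
    \lnot ((Q \land ((S \land S) \lor (S \leftrightarrow Q))) \land (\lnot R \to (P \to S))): β-rule — branch into \lnot (Q \land ((S \land S) \lor (S \leftrightarrow Q)))  //  \lnot (\lnot R \to (P \to S)).
      branch 1.1 (add \lnot (Q \land ((S \land S) \lor (S \leftrightarrow Q)))):
        \lnot (Q \land ((S \land S) \lor (S \leftrightarrow Q))): β-rule — branch into \lnot Q  //  \lnot ((S \land S) \lor (S \leftrightarrow Q)).
          branch 1.1.1 (add \lnot Q):
            ○ open, literals {Q=F}.
          branch 1.1.2 (add \lnot ((S \land S) \lor (S \leftrightarrow Q))):
            \lnot ((S \land S) \lor (S \leftrightarrow Q)): α-rule — add \lnot (S \land S), \lnot (S \leftrightarrow Q).
            \lnot (S \land S): β-rule — branch into \lnot S  //  \lnot S.
              branch 1.1.2.1 (add \lnot S):
                \lnot (S \leftrightarrow Q): β-rule — branch into S, \lnot Q  //  \lnot S, Q.
                  branch 1.1.2.1.1 (add S, \lnot Q):
                    × closes — contains both S and \lnot S.
                  branch 1.1.2.1.2 (add \lnot S, Q):
                    ○ open, literals {Q=T, S=F}.
              branch 1.1.2.2 (add \lnot S):
                \lnot (S \leftrightarrow Q): β-rule — branch into S, \lnot Q  //  \lnot S, Q.
                  branch 1.1.2.2.1 (add S, \lnot Q):
                    × closes — contains both S and \lnot S.
                  branch 1.1.2.2.2 (add \lnot S, Q):
                    ○ open, literals {Q=T, S=F}.
      branch 1.2 (add \lnot (\lnot R \to (P \to S))):
        \lnot (\lnot R \to (P \to S)): α-rule — add \lnot R, \lnot (P \to S).
        \lnot (P \to S): α-rule — add P, \lnot S.
        ○ open, literals {P=T, R=F, S=F}.
  branch 2 (add (\lnot R \leftrightarrow ((\lnot Q \to (S \land T)) \land U))):
    (\lnot R \leftrightarrow ((\lnot Q \to (S \land T)) \land U)): β-rule — branch into \lnot R, ((\lnot Q \to (S \land T)) \land U)  //  \lnot \lnot R, \lnot ((\lnot Q \to (S \land T)) \land U).
      branch 2.1 (add \lnot R, ((\lnot Q \to (S \land T)) \land U)):
        ((\lnot Q \to (S \land T)) \land U): α-rule — add (\lnot Q \to (S \land T)), U.
        (\lnot Q \to (S \land T)): β-rule — branch into \lnot \lnot Q  //  (S \land T).
          branch 2.1.1 (add \lnot \lnot Q):
            ○ open, literals {Q=T, R=F, U=T}.
          branch 2.1.2 (add (S \land T)):
            (S \land T): α-rule — add S, T.
            ○ open, literals {R=F, S=T, T=T, U=T}.
      branch 2.2 (add \lnot \lnot R, \lnot ((\lnot Q \to (S \land T)) \land U)):
        \lnot ((\lnot Q \to (S \land T)) \land U): β-rule — branch into \lnot (\lnot Q \to (S \land T))  //  \lnot U.
          branch 2.2.1 (add \lnot (\lnot Q \to (S \land T))):
            \lnot (\lnot Q \to (S \land T)): α-rule — add \lnot Q, \lnot (S \land T).
            \lnot (S \land T): β-rule — branch into \lnot S  //  \lnot T.
              branch 2.2.1.1 (add \lnot S):
                ○ open, literals {Q=F, R=T, S=F}.
              branch 2.2.1.2 (add \lnot T):
                ○ open, literals {Q=F, R=T, T=F}.
          branch 2.2.2 (add \lnot U):
            ○ open, literals {R=T, U=F}.
2 branches closed, 9 open.
Each open branch fixes some atoms; the unmentioned ones are free. Counting distinct full assignments: branch {Q=F} (P, R, S, T, U) contributes 32 new; branch {Q=T, S=F} (P, R, T, U) contributes 16 new; branch {Q=T, S=F} (P, R, T, U) contributes 0 new; branch {P=T, R=F, S=F} (Q, T, U) contributes 0 new; branch {Q=T, R=F, U=T} (P, S, T) contributes 4 new; branch {R=F, S=T, T=T, U=T} (P, Q) contributes 0 new; branch {Q=F, R=T, S=F} (P, T, U) contributes 0 new; branch {Q=F, R=T, T=F} (P, S, U) contributes 0 new; branch {R=T, U=F} (P, Q, S, T) contributes 4 new. Total: 56.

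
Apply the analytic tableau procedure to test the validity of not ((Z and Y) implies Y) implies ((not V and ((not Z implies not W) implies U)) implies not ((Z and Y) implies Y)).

Valid

Assume the negation and expand:
Initial set: {not (not ((Z and Y) implies Y) implies ((not V and ((not Z implies not W) implies U)) implies not ((Z and Y) implies Y)))}.
not (not ((Z and Y) implies Y) implies ((not V and ((not Z implies not W) implies U)) implies not ((Z and Y) implies Y))): α-rule — add not ((Z and Y) implies Y), not ((not V and ((not Z implies not W) implies U)) implies not ((Z and Y) implies Y)).
not ((Z and Y) implies Y): α-rule — add (Z and Y), not Y.
not ((not V and ((not Z implies not W) implies U)) implies not ((Z and Y) implies Y)): α-rule — add (not V and ((not Z implies not W) implies U)), not not ((Z and Y) implies Y).
(Z and Y): α-rule — add Z, Y.
× closes — contains both Y and not Y.
All 1 branch closes.
Every branch closed, so the negation is unsatisfiable and the formula is valid.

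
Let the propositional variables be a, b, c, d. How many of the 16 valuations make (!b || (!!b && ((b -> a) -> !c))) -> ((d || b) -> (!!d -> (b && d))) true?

12

Initial set: {((!b || (!!b && ((b -> a) -> !c))) -> ((d || b) -> (!!d -> (b && d))))}.
((!b || (!!b && ((b -> a) -> !c))) -> ((d || b) -> (!!d -> (b && d)))): β-rule — branch into !(!b || (!!b && ((b -> a) -> !c)))  //  ((d || b) -> (!!d -> (b && d))).
  branch 1 (add !(!b || (!!b && ((b -> a) -> !c)))):
    !(!b || (!!b && ((b -> a) -> !c))): α-rule — add !!b, !(!!b && ((b -> a) -> !c)).
    !(!!b && ((b -> a) -> !c)): β-rule — branch into !!!b  //  !((b -> a) -> !c).
      branch 1.1 (add !!!b):
        !!!b: drop double negation, giving !b.
        × closes — contains both b and !b.
      branch 1.2 (add !((b -> a) -> !c)):
        !((b -> a) -> !c): α-rule — add (b -> a), !!c.
        (b -> a): β-rule — branch into !b  //  a.
          branch 1.2.1 (add !b):
            × closes — contains both b and !b.
          branch 1.2.2 (add a):
            ○ open, literals {a=1, b=1, c=1}.
  branch 2 (add ((d || b) -> (!!d -> (b && d)))):
    ((d || b) -> (!!d -> (b && d))): β-rule — branch into !(d || b)  //  (!!d -> (b && d)).
      branch 2.1 (add !(d || b)):
        !(d || b): α-rule — add !d, !b.
        ○ open, literals {b=0, d=0}.
      branch 2.2 (add (!!d -> (b && d))):
        (!!d -> (b && d)): β-rule — branch into !!!d  //  (b && d).
          branch 2.2.1 (add !!!d):
            !!!d: drop double negation, giving !d.
            ○ open, literals {d=0}.
          branch 2.2.2 (add (b && d)):
            (b && d): α-rule — add b, d.
            ○ open, literals {b=1, d=1}.
2 branches closed, 4 open.
Each open branch fixes some atoms; the unmentioned ones are free. Counting distinct full assignments: branch {a=1, b=1, c=1} (d) contributes 2 new; branch {b=0, d=0} (a, c) contributes 4 new; branch {d=0} (a, b, c) contributes 3 new; branch {b=1, d=1} (a, c) contributes 3 new. Total: 12.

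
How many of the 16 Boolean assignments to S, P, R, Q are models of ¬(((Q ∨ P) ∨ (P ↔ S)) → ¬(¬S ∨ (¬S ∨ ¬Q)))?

10

Initial set: {¬(((Q ∨ P) ∨ (P ↔ S)) → ¬(¬S ∨ (¬S ∨ ¬Q)))}.
¬(((Q ∨ P) ∨ (P ↔ S)) → ¬(¬S ∨ (¬S ∨ ¬Q))): α-rule — add ((Q ∨ P) ∨ (P ↔ S)), ¬¬(¬S ∨ (¬S ∨ ¬Q)).
((Q ∨ P) ∨ (P ↔ S)): β-rule — branch into (Q ∨ P)  //  (P ↔ S).
  branch 1 (add (Q ∨ P)):
    ¬¬(¬S ∨ (¬S ∨ ¬Q)): β-rule — branch into ¬S  //  (¬S ∨ ¬Q).
      branch 1.1 (add ¬S):
        (Q ∨ P): β-rule — branch into Q  //  P.
          branch 1.1.1 (add Q):
            ○ open, literals {Q=T, S=F}.
          branch 1.1.2 (add P):
            ○ open, literals {P=T, S=F}.
      branch 1.2 (add (¬S ∨ ¬Q)):
        (Q ∨ P): β-rule — branch into Q  //  P.
          branch 1.2.1 (add Q):
            (¬S ∨ ¬Q): β-rule — branch into ¬S  //  ¬Q.
              branch 1.2.1.1 (add ¬S):
                ○ open, literals {Q=T, S=F}.
              branch 1.2.1.2 (add ¬Q):
                × closes — contains both Q and ¬Q.
          branch 1.2.2 (add P):
            (¬S ∨ ¬Q): β-rule — branch into ¬S  //  ¬Q.
              branch 1.2.2.1 (add ¬S):
                ○ open, literals {P=T, S=F}.
              branch 1.2.2.2 (add ¬Q):
                ○ open, literals {P=T, Q=F}.
  branch 2 (add (P ↔ S)):
    ¬¬(¬S ∨ (¬S ∨ ¬Q)): β-rule — branch into ¬S  //  (¬S ∨ ¬Q).
      branch 2.1 (add ¬S):
        (P ↔ S): β-rule — branch into P, S  //  ¬P, ¬S.
          branch 2.1.1 (add P, S):
            × closes — contains both S and ¬S.
          branch 2.1.2 (add ¬P, ¬S):
            ○ open, literals {P=F, S=F}.
      branch 2.2 (add (¬S ∨ ¬Q)):
        (P ↔ S): β-rule — branch into P, S  //  ¬P, ¬S.
          branch 2.2.1 (add P, S):
            (¬S ∨ ¬Q): β-rule — branch into ¬S  //  ¬Q.
              branch 2.2.1.1 (add ¬S):
                × closes — contains both S and ¬S.
              branch 2.2.1.2 (add ¬Q):
                ○ open, literals {P=T, Q=F, S=T}.
          branch 2.2.2 (add ¬P, ¬S):
            (¬S ∨ ¬Q): β-rule — branch into ¬S  //  ¬Q.
              branch 2.2.2.1 (add ¬S):
                ○ open, literals {P=F, S=F}.
              branch 2.2.2.2 (add ¬Q):
                ○ open, literals {P=F, Q=F, S=F}.
3 branches closed, 9 open.
Each open branch fixes some atoms; the unmentioned ones are free. Counting distinct full assignments: branch {Q=T, S=F} (P, R) contributes 4 new; branch {P=T, S=F} (R, Q) contributes 2 new; branch {Q=T, S=F} (P, R) contributes 0 new; branch {P=T, S=F} (R, Q) contributes 0 new; branch {P=T, Q=F} (S, R) contributes 2 new; branch {P=F, S=F} (R, Q) contributes 2 new; branch {P=T, Q=F, S=T} (R) contributes 0 new; branch {P=F, S=F} (R, Q) contributes 0 new; branch {P=F, Q=F, S=F} (R) contributes 0 new. Total: 10.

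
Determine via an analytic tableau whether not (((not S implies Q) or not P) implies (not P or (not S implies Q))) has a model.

Unsatisfiable

Initial set: {T not (((not S implies Q) or not P) implies (not P or (not S implies Q)))}.
T not (((not S implies Q) or not P) implies (not P or (not S implies Q))): α-rule — add T ((not S implies Q) or not P), F (not P or (not S implies Q)).
F (not P or (not S implies Q)): α-rule — add F not P, F (not S implies Q).
F (not S implies Q): α-rule — add T not S, F Q.
T ((not S implies Q) or not P): β-rule — branch into T (not S implies Q)  //  T not P.
  branch 1 (add T (not S implies Q)):
    T (not S implies Q): β-rule — branch into F not S  //  T Q.
      branch 1.1 (add F not S):
        × closes — contains both S and not S.
      branch 1.2 (add T Q):
        × closes — contains both Q and not Q.
  branch 2 (add T not P):
    × closes — contains both P and not P.
All 3 branches close.
Every branch closed; the formula is unsatisfiable.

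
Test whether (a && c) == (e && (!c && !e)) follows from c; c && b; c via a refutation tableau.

No

Initial set: {c; (c && b); c; !((a && c) == (e && (!c && !e)))}.
(c && b): α-rule — add c, b.
!((a && c) == (e && (!c && !e))): β-rule — branch into (a && c), !(e && (!c && !e))  //  !(a && c), (e && (!c && !e)).
  branch 1 (add (a && c), !(e && (!c && !e))):
    (a && c): α-rule — add a, c.
    !(e && (!c && !e)): β-rule — branch into !e  //  !(!c && !e).
      branch 1.1 (add !e):
        ○ open, literals {a=true, b=true, c=true, e=false}.
      branch 1.2 (add !(!c && !e)):
        !(!c && !e): β-rule — branch into !!c  //  !!e.
          branch 1.2.1 (add !!c):
            ○ open, literals {a=true, b=true, c=true}.
          branch 1.2.2 (add !!e):
            ○ open, literals {a=true, b=true, c=true, e=true}.
  branch 2 (add !(a && c), (e && (!c && !e))):
    (e && (!c && !e)): α-rule — add e, (!c && !e).
    (!c && !e): α-rule — add !c, !e.
    × closes — contains both c and !c.
1 branch closed, 3 open.
An open branch gives a countermodel: a=true, b=true, c=true, e=false (unmentioned atoms arbitrary); the premises hold there but the conclusion fails.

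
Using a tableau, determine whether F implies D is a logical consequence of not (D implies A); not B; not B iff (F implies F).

Initial set: {not (D implies A); not B; (not B iff (F implies F)); not (F implies D)}.
not (D implies A): α-rule — add D, not A.
not (F implies D): α-rule — add F, not D.
× closes — contains both D and not D.
All 1 branch closes.
Every branch closed, so the premises entail the conclusion.

Yes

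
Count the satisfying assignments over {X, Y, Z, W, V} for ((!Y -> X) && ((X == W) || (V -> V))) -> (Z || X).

Initial set: {(((!Y -> X) && ((X == W) || (V -> V))) -> (Z || X))}.
(((!Y -> X) && ((X == W) || (V -> V))) -> (Z || X)): β-rule — branch into !((!Y -> X) && ((X == W) || (V -> V)))  //  (Z || X).
  branch 1 (add !((!Y -> X) && ((X == W) || (V -> V)))):
    !((!Y -> X) && ((X == W) || (V -> V))): β-rule — branch into !(!Y -> X)  //  !((X == W) || (V -> V)).
      branch 1.1 (add !(!Y -> X)):
        !(!Y -> X): α-rule — add !Y, !X.
        ○ open, literals {X=false, Y=false}.
      branch 1.2 (add !((X == W) || (V -> V))):
        !((X == W) || (V -> V)): α-rule — add !(X == W), !(V -> V).
        !(V -> V): α-rule — add V, !V.
        × closes — contains both V and !V.
  branch 2 (add (Z || X)):
    (Z || X): β-rule — branch into Z  //  X.
      branch 2.1 (add Z):
        ○ open, literals {Z=true}.
      branch 2.2 (add X):
        ○ open, literals {X=true}.
1 branch closed, 3 open.
Each open branch fixes some atoms; the unmentioned ones are free. Counting distinct full assignments: branch {X=false, Y=false} (Z, W, V) contributes 8 new; branch {Z=true} (X, Y, W, V) contributes 12 new; branch {X=true} (Y, Z, W, V) contributes 8 new. Total: 28.

28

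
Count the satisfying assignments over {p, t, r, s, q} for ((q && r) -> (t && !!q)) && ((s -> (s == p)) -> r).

Initial set: {T (((q && r) -> (t && !!q)) && ((s -> (s == p)) -> r))}.
T (((q && r) -> (t && !!q)) && ((s -> (s == p)) -> r)): α-rule — add T ((q && r) -> (t && !!q)), T ((s -> (s == p)) -> r).
T ((q && r) -> (t && !!q)): β-rule — branch into F (q && r)  //  T (t && !!q).
  branch 1 (add F (q && r)):
    T ((s -> (s == p)) -> r): β-rule — branch into F (s -> (s == p))  //  T r.
      branch 1.1 (add F (s -> (s == p))):
        F (s -> (s == p)): α-rule — add T s, F (s == p).
        F (q && r): β-rule — branch into F q  //  F r.
          branch 1.1.1 (add F q):
            F (s == p): β-rule — branch into T s, F p  //  F s, T p.
              branch 1.1.1.1 (add T s, F p):
                ○ open, literals {p=0, q=0, s=1}.
              branch 1.1.1.2 (add F s, T p):
                × closes — contains both s and !s.
          branch 1.1.2 (add F r):
            F (s == p): β-rule — branch into T s, F p  //  F s, T p.
              branch 1.1.2.1 (add T s, F p):
                ○ open, literals {p=0, r=0, s=1}.
              branch 1.1.2.2 (add F s, T p):
                × closes — contains both s and !s.
      branch 1.2 (add T r):
        F (q && r): β-rule — branch into F q  //  F r.
          branch 1.2.1 (add F q):
            ○ open, literals {q=0, r=1}.
          branch 1.2.2 (add F r):
            × closes — contains both r and !r.
  branch 2 (add T (t && !!q)):
    T (t && !!q): α-rule — add T t, T !!q.
    T !!q: drop double negation, giving T q.
    T ((s -> (s == p)) -> r): β-rule — branch into F (s -> (s == p))  //  T r.
      branch 2.1 (add F (s -> (s == p))):
        F (s -> (s == p)): α-rule — add T s, F (s == p).
        F (s == p): β-rule — branch into T s, F p  //  F s, T p.
          branch 2.1.1 (add T s, F p):
            ○ open, literals {p=0, q=1, s=1, t=1}.
          branch 2.1.2 (add F s, T p):
            × closes — contains both s and !s.
      branch 2.2 (add T r):
        ○ open, literals {q=1, r=1, t=1}.
4 branches closed, 5 open.
Each open branch fixes some atoms; the unmentioned ones are free. Counting distinct full assignments: branch {p=0, q=0, s=1} (t, r) contributes 4 new; branch {p=0, r=0, s=1} (t, q) contributes 2 new; branch {q=0, r=1} (p, t, s) contributes 6 new; branch {p=0, q=1, s=1, t=1} (r) contributes 1 new; branch {q=1, r=1, t=1} (p, s) contributes 3 new. Total: 16.

16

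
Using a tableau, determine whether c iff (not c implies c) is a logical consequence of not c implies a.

Initial set: {(not c implies a); not (c iff (not c implies c))}.
(not c implies a): β-rule — branch into not not c  //  a.
  branch 1 (add not not c):
    not (c iff (not c implies c)): β-rule — branch into c, not (not c implies c)  //  not c, (not c implies c).
      branch 1.1 (add c, not (not c implies c)):
        not (not c implies c): α-rule — add not c, not c.
        × closes — contains both c and not c.
      branch 1.2 (add not c, (not c implies c)):
        × closes — contains both c and not c.
  branch 2 (add a):
    not (c iff (not c implies c)): β-rule — branch into c, not (not c implies c)  //  not c, (not c implies c).
      branch 2.1 (add c, not (not c implies c)):
        not (not c implies c): α-rule — add not c, not c.
        × closes — contains both c and not c.
      branch 2.2 (add not c, (not c implies c)):
        (not c implies c): β-rule — branch into not not c  //  c.
          branch 2.2.1 (add not not c):
            × closes — contains both c and not c.
          branch 2.2.2 (add c):
            × closes — contains both c and not c.
All 5 branches close.
Every branch closed, so the premises entail the conclusion.

Yes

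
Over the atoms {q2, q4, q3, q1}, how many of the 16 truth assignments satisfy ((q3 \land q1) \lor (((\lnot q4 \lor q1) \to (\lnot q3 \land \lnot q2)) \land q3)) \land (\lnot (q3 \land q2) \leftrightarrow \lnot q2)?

Initial set: {T (((q3 \land q1) \lor (((\lnot q4 \lor q1) \to (\lnot q3 \land \lnot q2)) \land q3)) \land (\lnot (q3 \land q2) \leftrightarrow \lnot q2))}.
T (((q3 \land q1) \lor (((\lnot q4 \lor q1) \to (\lnot q3 \land \lnot q2)) \land q3)) \land (\lnot (q3 \land q2) \leftrightarrow \lnot q2)): α-rule — add T ((q3 \land q1) \lor (((\lnot q4 \lor q1) \to (\lnot q3 \land \lnot q2)) \land q3)), T (\lnot (q3 \land q2) \leftrightarrow \lnot q2).
T ((q3 \land q1) \lor (((\lnot q4 \lor q1) \to (\lnot q3 \land \lnot q2)) \land q3)): β-rule — branch into T (q3 \land q1)  //  T (((\lnot q4 \lor q1) \to (\lnot q3 \land \lnot q2)) \land q3).
  branch 1 (add T (q3 \land q1)):
    T (q3 \land q1): α-rule — add T q3, T q1.
    T (\lnot (q3 \land q2) \leftrightarrow \lnot q2): β-rule — branch into T \lnot (q3 \land q2), T \lnot q2  //  F \lnot (q3 \land q2), F \lnot q2.
      branch 1.1 (add T \lnot (q3 \land q2), T \lnot q2):
        T \lnot (q3 \land q2): β-rule — branch into F q3  //  F q2.
          branch 1.1.1 (add F q3):
            × closes — contains both q3 and \lnot q3.
          branch 1.1.2 (add F q2):
            ○ open, literals {q1=1, q2=0, q3=1}.
      branch 1.2 (add F \lnot (q3 \land q2), F \lnot q2):
        F \lnot (q3 \land q2): α-rule — add T q3, T q2.
        ○ open, literals {q1=1, q2=1, q3=1}.
  branch 2 (add T (((\lnot q4 \lor q1) \to (\lnot q3 \land \lnot q2)) \land q3)):
    T (((\lnot q4 \lor q1) \to (\lnot q3 \land \lnot q2)) \land q3): α-rule — add T ((\lnot q4 \lor q1) \to (\lnot q3 \land \lnot q2)), T q3.
    T (\lnot (q3 \land q2) \leftrightarrow \lnot q2): β-rule — branch into T \lnot (q3 \land q2), T \lnot q2  //  F \lnot (q3 \land q2), F \lnot q2.
      branch 2.1 (add T \lnot (q3 \land q2), T \lnot q2):
        T ((\lnot q4 \lor q1) \to (\lnot q3 \land \lnot q2)): β-rule — branch into F (\lnot q4 \lor q1)  //  T (\lnot q3 \land \lnot q2).
          branch 2.1.1 (add F (\lnot q4 \lor q1)):
            F (\lnot q4 \lor q1): α-rule — add F \lnot q4, F q1.
            T \lnot (q3 \land q2): β-rule — branch into F q3  //  F q2.
              branch 2.1.1.1 (add F q3):
                × closes — contains both q3 and \lnot q3.
              branch 2.1.1.2 (add F q2):
                ○ open, literals {q1=0, q2=0, q3=1, q4=1}.
          branch 2.1.2 (add T (\lnot q3 \land \lnot q2)):
            T (\lnot q3 \land \lnot q2): α-rule — add T \lnot q3, T \lnot q2.
            × closes — contains both q3 and \lnot q3.
      branch 2.2 (add F \lnot (q3 \land q2), F \lnot q2):
        F \lnot (q3 \land q2): α-rule — add T q3, T q2.
        T ((\lnot q4 \lor q1) \to (\lnot q3 \land \lnot q2)): β-rule — branch into F (\lnot q4 \lor q1)  //  T (\lnot q3 \land \lnot q2).
          branch 2.2.1 (add F (\lnot q4 \lor q1)):
            F (\lnot q4 \lor q1): α-rule — add F \lnot q4, F q1.
            ○ open, literals {q1=0, q2=1, q3=1, q4=1}.
          branch 2.2.2 (add T (\lnot q3 \land \lnot q2)):
            T (\lnot q3 \land \lnot q2): α-rule — add T \lnot q3, T \lnot q2.
            × closes — contains both q3 and \lnot q3.
4 branches closed, 4 open.
Each open branch fixes some atoms; the unmentioned ones are free. Counting distinct full assignments: branch {q1=1, q2=0, q3=1} (q4) contributes 2 new; branch {q1=1, q2=1, q3=1} (q4) contributes 2 new; branch {q1=0, q2=0, q3=1, q4=1} (none free) contributes 1 new; branch {q1=0, q2=1, q3=1, q4=1} (none free) contributes 1 new. Total: 6.

6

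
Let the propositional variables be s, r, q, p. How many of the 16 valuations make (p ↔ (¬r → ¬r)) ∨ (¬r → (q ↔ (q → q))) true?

Initial set: {((p ↔ (¬r → ¬r)) ∨ (¬r → (q ↔ (q → q))))}.
((p ↔ (¬r → ¬r)) ∨ (¬r → (q ↔ (q → q)))): β-rule — branch into (p ↔ (¬r → ¬r))  //  (¬r → (q ↔ (q → q))).
  branch 1 (add (p ↔ (¬r → ¬r))):
    (p ↔ (¬r → ¬r)): β-rule — branch into p, (¬r → ¬r)  //  ¬p, ¬(¬r → ¬r).
      branch 1.1 (add p, (¬r → ¬r)):
        (¬r → ¬r): β-rule — branch into ¬¬r  //  ¬r.
          branch 1.1.1 (add ¬¬r):
            ○ open, literals {p=1, r=1}.
          branch 1.1.2 (add ¬r):
            ○ open, literals {p=1, r=0}.
      branch 1.2 (add ¬p, ¬(¬r → ¬r)):
        ¬(¬r → ¬r): α-rule — add ¬r, ¬¬r.
        × closes — contains both r and ¬r.
  branch 2 (add (¬r → (q ↔ (q → q)))):
    (¬r → (q ↔ (q → q))): β-rule — branch into ¬¬r  //  (q ↔ (q → q)).
      branch 2.1 (add ¬¬r):
        ○ open, literals {r=1}.
      branch 2.2 (add (q ↔ (q → q))):
        (q ↔ (q → q)): β-rule — branch into q, (q → q)  //  ¬q, ¬(q → q).
          branch 2.2.1 (add q, (q → q)):
            (q → q): β-rule — branch into ¬q  //  q.
              branch 2.2.1.1 (add ¬q):
                × closes — contains both q and ¬q.
              branch 2.2.1.2 (add q):
                ○ open, literals {q=1}.
          branch 2.2.2 (add ¬q, ¬(q → q)):
            ¬(q → q): α-rule — add q, ¬q.
            × closes — contains both q and ¬q.
3 branches closed, 4 open.
Each open branch fixes some atoms; the unmentioned ones are free. Counting distinct full assignments: branch {p=1, r=1} (s, q) contributes 4 new; branch {p=1, r=0} (s, q) contributes 4 new; branch {r=1} (s, q, p) contributes 4 new; branch {q=1} (s, r, p) contributes 2 new. Total: 14.

14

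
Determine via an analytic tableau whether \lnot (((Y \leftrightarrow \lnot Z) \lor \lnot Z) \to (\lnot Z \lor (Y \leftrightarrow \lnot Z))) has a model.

Unsatisfiable

Initial set: {\lnot (((Y \leftrightarrow \lnot Z) \lor \lnot Z) \to (\lnot Z \lor (Y \leftrightarrow \lnot Z)))}.
\lnot (((Y \leftrightarrow \lnot Z) \lor \lnot Z) \to (\lnot Z \lor (Y \leftrightarrow \lnot Z))): α-rule — add ((Y \leftrightarrow \lnot Z) \lor \lnot Z), \lnot (\lnot Z \lor (Y \leftrightarrow \lnot Z)).
\lnot (\lnot Z \lor (Y \leftrightarrow \lnot Z)): α-rule — add \lnot \lnot Z, \lnot (Y \leftrightarrow \lnot Z).
((Y \leftrightarrow \lnot Z) \lor \lnot Z): β-rule — branch into (Y \leftrightarrow \lnot Z)  //  \lnot Z.
  branch 1 (add (Y \leftrightarrow \lnot Z)):
    \lnot (Y \leftrightarrow \lnot Z): β-rule — branch into Y, \lnot \lnot Z  //  \lnot Y, \lnot Z.
      branch 1.1 (add Y, \lnot \lnot Z):
        (Y \leftrightarrow \lnot Z): β-rule — branch into Y, \lnot Z  //  \lnot Y, \lnot \lnot Z.
          branch 1.1.1 (add Y, \lnot Z):
            × closes — contains both Z and \lnot Z.
          branch 1.1.2 (add \lnot Y, \lnot \lnot Z):
            × closes — contains both Y and \lnot Y.
      branch 1.2 (add \lnot Y, \lnot Z):
        × closes — contains both Z and \lnot Z.
  branch 2 (add \lnot Z):
    × closes — contains both Z and \lnot Z.
All 4 branches close.
Every branch closed; the formula is unsatisfiable.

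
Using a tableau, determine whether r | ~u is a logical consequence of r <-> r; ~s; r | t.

No

Initial set: {T (r <-> r); T ~s; T (r | t); F (r | ~u)}.
F (r | ~u): α-rule — add F r, F ~u.
T (r <-> r): β-rule — branch into T r, T r  //  F r, F r.
  branch 1 (add T r, T r):
    × closes — contains both r and ~r.
  branch 2 (add F r, F r):
    T (r | t): β-rule — branch into T r  //  T t.
      branch 2.1 (add T r):
        × closes — contains both r and ~r.
      branch 2.2 (add T t):
        ○ open, literals {r=F, s=F, t=T, u=T}.
2 branches closed, 1 open.
An open branch gives a countermodel: r=F, s=F, t=T, u=T (unmentioned atoms arbitrary); the premises hold there but the conclusion fails.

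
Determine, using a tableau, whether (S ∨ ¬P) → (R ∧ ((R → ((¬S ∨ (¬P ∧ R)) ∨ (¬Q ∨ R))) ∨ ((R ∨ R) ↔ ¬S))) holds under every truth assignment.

Not valid

Assume the negation and expand:
Initial set: {¬((S ∨ ¬P) → (R ∧ ((R → ((¬S ∨ (¬P ∧ R)) ∨ (¬Q ∨ R))) ∨ ((R ∨ R) ↔ ¬S))))}.
¬((S ∨ ¬P) → (R ∧ ((R → ((¬S ∨ (¬P ∧ R)) ∨ (¬Q ∨ R))) ∨ ((R ∨ R) ↔ ¬S)))): α-rule — add (S ∨ ¬P), ¬(R ∧ ((R → ((¬S ∨ (¬P ∧ R)) ∨ (¬Q ∨ R))) ∨ ((R ∨ R) ↔ ¬S))).
(S ∨ ¬P): β-rule — branch into S  //  ¬P.
  branch 1 (add S):
    ¬(R ∧ ((R → ((¬S ∨ (¬P ∧ R)) ∨ (¬Q ∨ R))) ∨ ((R ∨ R) ↔ ¬S))): β-rule — branch into ¬R  //  ¬((R → ((¬S ∨ (¬P ∧ R)) ∨ (¬Q ∨ R))) ∨ ((R ∨ R) ↔ ¬S)).
      branch 1.1 (add ¬R):
        ○ open, literals {R=F, S=T}.
      branch 1.2 (add ¬((R → ((¬S ∨ (¬P ∧ R)) ∨ (¬Q ∨ R))) ∨ ((R ∨ R) ↔ ¬S))):
        ¬((R → ((¬S ∨ (¬P ∧ R)) ∨ (¬Q ∨ R))) ∨ ((R ∨ R) ↔ ¬S)): α-rule — add ¬(R → ((¬S ∨ (¬P ∧ R)) ∨ (¬Q ∨ R))), ¬((R ∨ R) ↔ ¬S).
        ¬(R → ((¬S ∨ (¬P ∧ R)) ∨ (¬Q ∨ R))): α-rule — add R, ¬((¬S ∨ (¬P ∧ R)) ∨ (¬Q ∨ R)).
        ¬((¬S ∨ (¬P ∧ R)) ∨ (¬Q ∨ R)): α-rule — add ¬(¬S ∨ (¬P ∧ R)), ¬(¬Q ∨ R).
        ¬(¬S ∨ (¬P ∧ R)): α-rule — add ¬¬S, ¬(¬P ∧ R).
        ¬(¬Q ∨ R): α-rule — add ¬¬Q, ¬R.
        × closes — contains both R and ¬R.
  branch 2 (add ¬P):
    ¬(R ∧ ((R → ((¬S ∨ (¬P ∧ R)) ∨ (¬Q ∨ R))) ∨ ((R ∨ R) ↔ ¬S))): β-rule — branch into ¬R  //  ¬((R → ((¬S ∨ (¬P ∧ R)) ∨ (¬Q ∨ R))) ∨ ((R ∨ R) ↔ ¬S)).
      branch 2.1 (add ¬R):
        ○ open, literals {P=F, R=F}.
      branch 2.2 (add ¬((R → ((¬S ∨ (¬P ∧ R)) ∨ (¬Q ∨ R))) ∨ ((R ∨ R) ↔ ¬S))):
        ¬((R → ((¬S ∨ (¬P ∧ R)) ∨ (¬Q ∨ R))) ∨ ((R ∨ R) ↔ ¬S)): α-rule — add ¬(R → ((¬S ∨ (¬P ∧ R)) ∨ (¬Q ∨ R))), ¬((R ∨ R) ↔ ¬S).
        ¬(R → ((¬S ∨ (¬P ∧ R)) ∨ (¬Q ∨ R))): α-rule — add R, ¬((¬S ∨ (¬P ∧ R)) ∨ (¬Q ∨ R)).
        ¬((¬S ∨ (¬P ∧ R)) ∨ (¬Q ∨ R)): α-rule — add ¬(¬S ∨ (¬P ∧ R)), ¬(¬Q ∨ R).
        ¬(¬S ∨ (¬P ∧ R)): α-rule — add ¬¬S, ¬(¬P ∧ R).
        ¬(¬Q ∨ R): α-rule — add ¬¬Q, ¬R.
        × closes — contains both R and ¬R.
2 branches closed, 2 open.
An open branch gives a countermodel: R=F, S=T (unmentioned atoms arbitrary); under it the original formula is false.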